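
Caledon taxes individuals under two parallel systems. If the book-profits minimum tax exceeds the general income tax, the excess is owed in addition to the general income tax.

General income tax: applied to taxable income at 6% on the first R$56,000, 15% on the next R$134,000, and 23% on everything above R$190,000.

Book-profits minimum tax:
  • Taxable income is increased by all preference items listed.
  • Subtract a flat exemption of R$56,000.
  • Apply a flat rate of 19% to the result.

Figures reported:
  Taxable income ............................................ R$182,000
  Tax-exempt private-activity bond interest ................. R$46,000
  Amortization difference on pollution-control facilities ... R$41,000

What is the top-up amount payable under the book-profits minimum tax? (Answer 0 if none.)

General income tax:
  R$56,000 × 6% = R$3,360
  R$126,000 × 15% = R$18,900
  → R$22,260

Book-profits minimum tax:
  Adjusted income: R$182,000 + R$46,000 + R$41,000 = R$269,000
  Less exemption R$56,000 → base R$213,000
  R$213,000 × 19% = R$40,470

Excess of book-profits minimum tax over general income tax: R$40,470 − R$22,260 = R$18,210.

R$18,210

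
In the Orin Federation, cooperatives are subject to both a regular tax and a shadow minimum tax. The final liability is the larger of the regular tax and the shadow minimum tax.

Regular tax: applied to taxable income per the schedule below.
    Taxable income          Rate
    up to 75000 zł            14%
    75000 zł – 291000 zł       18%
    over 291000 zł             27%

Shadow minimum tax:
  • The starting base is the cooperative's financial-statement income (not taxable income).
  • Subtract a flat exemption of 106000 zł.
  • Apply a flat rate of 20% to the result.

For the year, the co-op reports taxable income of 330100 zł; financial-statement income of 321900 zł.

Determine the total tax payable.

59937 zł

Regular tax:
  75000 zł × 14% = 10500 zł
  216000 zł × 18% = 38880 zł
  39100 zł × 27% = 10557 zł
  → 59937 zł

Shadow minimum tax:
  Base (financial-statement income): 321900 zł
  Less exemption 106000 zł → base 215900 zł
  215900 zł × 20% = 43180 zł

59937 zł > 43180 zł, so the regular tax governs.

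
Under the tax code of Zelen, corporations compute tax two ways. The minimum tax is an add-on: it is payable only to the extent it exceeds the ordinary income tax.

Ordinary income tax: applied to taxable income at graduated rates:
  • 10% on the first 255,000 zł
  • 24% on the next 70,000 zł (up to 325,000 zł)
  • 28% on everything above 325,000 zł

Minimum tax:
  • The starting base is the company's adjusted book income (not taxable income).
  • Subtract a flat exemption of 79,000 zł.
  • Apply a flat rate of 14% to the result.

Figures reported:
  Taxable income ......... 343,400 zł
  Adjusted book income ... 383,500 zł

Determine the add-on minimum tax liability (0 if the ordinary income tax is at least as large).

Minimum tax:
  Base (adjusted book income): 383,500 zł
  Less exemption 79,000 zł → base 304,500 zł
  304,500 zł × 14% = 42,630 zł

Ordinary income tax:
  255,000 zł × 10% = 25,500 zł
  70,000 zł × 24% = 16,800 zł
  18,400 zł × 28% = 5,152 zł
  → 47,452 zł

42,630 zł ≤ 47,452 zł, so no add-on is due.

0 zł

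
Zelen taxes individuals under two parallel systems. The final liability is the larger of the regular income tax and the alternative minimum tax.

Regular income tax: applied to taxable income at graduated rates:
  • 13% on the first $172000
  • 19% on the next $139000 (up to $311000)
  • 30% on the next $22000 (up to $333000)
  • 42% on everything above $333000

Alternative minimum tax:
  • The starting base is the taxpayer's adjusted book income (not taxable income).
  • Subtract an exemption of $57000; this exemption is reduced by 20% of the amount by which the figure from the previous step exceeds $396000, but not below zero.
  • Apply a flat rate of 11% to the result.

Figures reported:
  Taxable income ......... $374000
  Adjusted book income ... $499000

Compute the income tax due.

Regular income tax:
  $172000 × 13% = $22360
  $139000 × 19% = $26410
  $22000 × 30% = $6600
  $41000 × 42% = $17220
  → $72590

Alternative minimum tax:
  Base (adjusted book income): $499000
  Exemption: $57000 − 20% × ($499000 − $396000) = $57000 − $20600 = $36400
  Base: $499000 − $36400 = $462600
  $462600 × 11% = $50886

$72590 > $50886, so the regular income tax governs.

$72590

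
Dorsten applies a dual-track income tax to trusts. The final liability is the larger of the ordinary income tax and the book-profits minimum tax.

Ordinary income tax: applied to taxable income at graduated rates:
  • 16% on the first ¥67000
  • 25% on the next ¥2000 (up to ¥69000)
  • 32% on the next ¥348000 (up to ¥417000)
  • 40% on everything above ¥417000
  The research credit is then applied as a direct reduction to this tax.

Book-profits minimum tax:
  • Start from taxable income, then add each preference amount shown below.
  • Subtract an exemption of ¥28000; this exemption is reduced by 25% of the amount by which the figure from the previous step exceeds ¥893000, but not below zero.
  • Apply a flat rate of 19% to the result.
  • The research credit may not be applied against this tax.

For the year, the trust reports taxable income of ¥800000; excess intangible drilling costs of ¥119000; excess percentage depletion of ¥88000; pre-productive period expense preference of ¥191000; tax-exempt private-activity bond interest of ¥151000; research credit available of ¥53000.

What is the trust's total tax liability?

Book-profits minimum tax:
  Adjusted income: ¥800000 + ¥119000 + ¥88000 + ¥191000 + ¥151000 = ¥1349000
  Exemption: 25% × (¥1349000 − ¥893000) = ¥114000 ≥ ¥28000, so the exemption is fully phased out
  Base: ¥1349000 − ¥0 = ¥1349000
  ¥1349000 × 19% = ¥256310

Ordinary income tax:
  ¥67000 × 16% = ¥10720
  ¥2000 × 25% = ¥500
  ¥348000 × 32% = ¥111360
  ¥383000 × 40% = ¥153200
  → ¥275780
  Less research credit ¥53000 → ¥222780

¥256310 > ¥222780, so the book-profits minimum tax is the binding amount.

¥256310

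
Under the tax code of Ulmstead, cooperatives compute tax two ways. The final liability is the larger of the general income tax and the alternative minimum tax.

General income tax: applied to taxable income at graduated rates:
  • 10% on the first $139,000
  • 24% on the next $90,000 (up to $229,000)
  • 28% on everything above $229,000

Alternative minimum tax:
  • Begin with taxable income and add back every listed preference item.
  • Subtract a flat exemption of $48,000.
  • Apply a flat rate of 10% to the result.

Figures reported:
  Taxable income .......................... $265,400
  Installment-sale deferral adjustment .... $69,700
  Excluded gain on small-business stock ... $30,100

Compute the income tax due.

$45,692

Alternative minimum tax:
  Adjusted income: $265,400 + $69,700 + $30,100 = $365,200
  Less exemption $48,000 → base $317,200
  $317,200 × 10% = $31,720

General income tax:
  $139,000 × 10% = $13,900
  $90,000 × 24% = $21,600
  $36,400 × 28% = $10,192
  → $45,692

$45,692 > $31,720, so the general income tax governs.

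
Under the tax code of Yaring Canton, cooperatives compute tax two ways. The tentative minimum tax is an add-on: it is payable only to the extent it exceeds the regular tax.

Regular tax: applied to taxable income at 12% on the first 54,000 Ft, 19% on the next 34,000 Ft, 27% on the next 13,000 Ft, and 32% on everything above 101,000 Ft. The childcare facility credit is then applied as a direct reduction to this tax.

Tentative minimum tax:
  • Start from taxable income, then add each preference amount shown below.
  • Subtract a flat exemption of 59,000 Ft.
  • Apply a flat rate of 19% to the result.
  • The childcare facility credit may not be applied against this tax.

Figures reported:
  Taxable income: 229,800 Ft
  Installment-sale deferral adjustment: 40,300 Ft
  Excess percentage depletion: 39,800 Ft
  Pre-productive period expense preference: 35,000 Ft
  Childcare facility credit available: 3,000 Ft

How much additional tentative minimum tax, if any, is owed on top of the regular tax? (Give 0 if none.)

Tentative minimum tax:
  Adjusted income: 229,800 Ft + 40,300 Ft + 39,800 Ft + 35,000 Ft = 344,900 Ft
  Less exemption 59,000 Ft → base 285,900 Ft
  285,900 Ft × 19% = 54,321 Ft

Regular tax:
  54,000 Ft × 12% = 6,480 Ft
  34,000 Ft × 19% = 6,460 Ft
  13,000 Ft × 27% = 3,510 Ft
  128,800 Ft × 32% = 41,216 Ft
  → 57,666 Ft
  Less childcare facility credit 3,000 Ft → 54,666 Ft

54,321 Ft ≤ 54,666 Ft, so no add-on is due.

0 Ft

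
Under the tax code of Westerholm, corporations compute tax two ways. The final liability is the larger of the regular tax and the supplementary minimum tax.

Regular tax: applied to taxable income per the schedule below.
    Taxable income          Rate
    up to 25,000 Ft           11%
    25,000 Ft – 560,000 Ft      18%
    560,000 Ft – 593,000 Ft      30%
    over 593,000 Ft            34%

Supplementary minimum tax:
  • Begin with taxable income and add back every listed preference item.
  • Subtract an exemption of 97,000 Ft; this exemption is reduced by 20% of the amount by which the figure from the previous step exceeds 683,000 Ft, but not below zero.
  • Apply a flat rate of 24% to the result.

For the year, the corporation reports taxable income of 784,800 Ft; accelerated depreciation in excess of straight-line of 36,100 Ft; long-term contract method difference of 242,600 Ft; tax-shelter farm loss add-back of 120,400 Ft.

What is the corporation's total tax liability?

Supplementary minimum tax:
  Adjusted income: 784,800 Ft + 36,100 Ft + 242,600 Ft + 120,400 Ft = 1,183,900 Ft
  Exemption: 20% × (1,183,900 Ft − 683,000 Ft) = 100,180 Ft ≥ 97,000 Ft, so the exemption is fully phased out
  Base: 1,183,900 Ft − 0 Ft = 1,183,900 Ft
  1,183,900 Ft × 24% = 284,136 Ft

Regular tax:
  25,000 Ft × 11% = 2,750 Ft
  535,000 Ft × 18% = 96,300 Ft
  33,000 Ft × 30% = 9,900 Ft
  191,800 Ft × 34% = 65,212 Ft
  → 174,162 Ft

284,136 Ft > 174,162 Ft, so the supplementary minimum tax is the binding amount.

284,136 Ft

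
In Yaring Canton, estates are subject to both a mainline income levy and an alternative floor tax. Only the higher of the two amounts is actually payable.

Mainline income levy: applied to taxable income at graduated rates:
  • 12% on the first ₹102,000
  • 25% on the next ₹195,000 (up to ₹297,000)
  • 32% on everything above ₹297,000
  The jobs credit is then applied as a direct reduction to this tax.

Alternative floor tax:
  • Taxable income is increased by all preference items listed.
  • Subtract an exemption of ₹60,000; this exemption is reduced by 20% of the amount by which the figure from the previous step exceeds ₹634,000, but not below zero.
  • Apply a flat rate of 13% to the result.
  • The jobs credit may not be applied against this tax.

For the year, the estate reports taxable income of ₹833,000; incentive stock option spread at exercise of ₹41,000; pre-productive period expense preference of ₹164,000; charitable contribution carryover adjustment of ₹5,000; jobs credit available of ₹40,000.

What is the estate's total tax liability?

Mainline income levy:
  ₹102,000 × 12% = ₹12,240
  ₹195,000 × 25% = ₹48,750
  ₹536,000 × 32% = ₹171,520
  → ₹232,510
  Less jobs credit ₹40,000 → ₹192,510

Alternative floor tax:
  Adjusted income: ₹833,000 + ₹41,000 + ₹164,000 + ₹5,000 = ₹1,043,000
  Exemption: 20% × (₹1,043,000 − ₹634,000) = ₹81,800 ≥ ₹60,000, so the exemption is fully phased out
  Base: ₹1,043,000 − ₹0 = ₹1,043,000
  ₹1,043,000 × 13% = ₹135,590

₹192,510 > ₹135,590, so the mainline income levy governs.

₹192,510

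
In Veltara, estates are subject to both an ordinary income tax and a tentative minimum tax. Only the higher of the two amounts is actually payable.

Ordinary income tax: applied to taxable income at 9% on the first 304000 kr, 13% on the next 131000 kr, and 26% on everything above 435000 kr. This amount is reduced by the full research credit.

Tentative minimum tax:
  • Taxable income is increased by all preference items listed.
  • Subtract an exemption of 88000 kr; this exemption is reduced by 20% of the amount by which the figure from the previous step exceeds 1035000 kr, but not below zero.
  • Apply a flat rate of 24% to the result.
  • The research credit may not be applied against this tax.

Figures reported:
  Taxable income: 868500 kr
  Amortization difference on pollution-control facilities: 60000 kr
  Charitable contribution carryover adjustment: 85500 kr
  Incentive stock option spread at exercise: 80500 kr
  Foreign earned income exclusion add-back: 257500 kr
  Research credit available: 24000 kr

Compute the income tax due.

318576 kr

Tentative minimum tax:
  Adjusted income: 868500 kr + 60000 kr + 85500 kr + 80500 kr + 257500 kr = 1352000 kr
  Exemption: 88000 kr − 20% × (1352000 kr − 1035000 kr) = 88000 kr − 63400 kr = 24600 kr
  Base: 1352000 kr − 24600 kr = 1327400 kr
  1327400 kr × 24% = 318576 kr

Ordinary income tax:
  304000 kr × 9% = 27360 kr
  131000 kr × 13% = 17030 kr
  433500 kr × 26% = 112710 kr
  → 157100 kr
  Less research credit 24000 kr → 133100 kr

318576 kr > 133100 kr, so the tentative minimum tax is the binding amount.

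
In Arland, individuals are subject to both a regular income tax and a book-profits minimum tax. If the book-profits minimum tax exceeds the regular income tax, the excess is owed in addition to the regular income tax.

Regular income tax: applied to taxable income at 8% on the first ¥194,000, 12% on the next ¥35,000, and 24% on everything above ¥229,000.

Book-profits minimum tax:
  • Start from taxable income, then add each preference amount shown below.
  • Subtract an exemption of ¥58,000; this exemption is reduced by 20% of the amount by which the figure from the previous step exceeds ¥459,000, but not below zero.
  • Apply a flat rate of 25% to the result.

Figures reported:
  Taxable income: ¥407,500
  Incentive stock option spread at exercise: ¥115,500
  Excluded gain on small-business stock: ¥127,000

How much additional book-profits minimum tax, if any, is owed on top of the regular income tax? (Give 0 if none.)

Book-profits minimum tax:
  Adjusted income: ¥407,500 + ¥115,500 + ¥127,000 = ¥650,000
  Exemption: ¥58,000 − 20% × (¥650,000 − ¥459,000) = ¥58,000 − ¥38,200 = ¥19,800
  Base: ¥650,000 − ¥19,800 = ¥630,200
  ¥630,200 × 25% = ¥157,550

Regular income tax:
  ¥194,000 × 8% = ¥15,520
  ¥35,000 × 12% = ¥4,200
  ¥178,500 × 24% = ¥42,840
  → ¥62,560

Excess of book-profits minimum tax over regular income tax: ¥157,550 − ¥62,560 = ¥94,990.

¥94,990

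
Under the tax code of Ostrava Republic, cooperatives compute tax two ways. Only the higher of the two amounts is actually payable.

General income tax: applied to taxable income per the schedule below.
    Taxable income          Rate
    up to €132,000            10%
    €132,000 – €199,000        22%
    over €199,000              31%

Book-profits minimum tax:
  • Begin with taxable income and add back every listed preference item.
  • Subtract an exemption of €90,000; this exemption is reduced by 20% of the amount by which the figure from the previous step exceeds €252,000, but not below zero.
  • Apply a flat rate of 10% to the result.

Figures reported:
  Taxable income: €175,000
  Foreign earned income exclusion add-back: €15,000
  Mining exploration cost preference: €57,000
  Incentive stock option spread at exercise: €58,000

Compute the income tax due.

General income tax:
  €132,000 × 10% = €13,200
  €43,000 × 22% = €9,460
  → €22,660

Book-profits minimum tax:
  Adjusted income: €175,000 + €15,000 + €57,000 + €58,000 = €305,000
  Exemption: €90,000 − 20% × (€305,000 − €252,000) = €90,000 − €10,600 = €79,400
  Base: €305,000 − €79,400 = €225,600
  €225,600 × 10% = €22,560

€22,660 > €22,560, so the general income tax governs.

€22,660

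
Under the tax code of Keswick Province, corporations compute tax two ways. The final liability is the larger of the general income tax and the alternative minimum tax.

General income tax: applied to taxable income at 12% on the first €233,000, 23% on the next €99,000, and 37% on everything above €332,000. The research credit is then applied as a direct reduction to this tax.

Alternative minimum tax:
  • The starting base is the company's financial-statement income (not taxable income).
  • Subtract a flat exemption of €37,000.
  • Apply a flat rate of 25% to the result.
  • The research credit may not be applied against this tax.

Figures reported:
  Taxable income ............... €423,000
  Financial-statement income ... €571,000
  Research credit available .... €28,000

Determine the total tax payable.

€133,500

Alternative minimum tax:
  Base (financial-statement income): €571,000
  Less exemption €37,000 → base €534,000
  €534,000 × 25% = €133,500

General income tax:
  €233,000 × 12% = €27,960
  €99,000 × 23% = €22,770
  €91,000 × 37% = €33,670
  → €84,400
  Less research credit €28,000 → €56,400

€133,500 > €56,400, so the alternative minimum tax is the binding amount.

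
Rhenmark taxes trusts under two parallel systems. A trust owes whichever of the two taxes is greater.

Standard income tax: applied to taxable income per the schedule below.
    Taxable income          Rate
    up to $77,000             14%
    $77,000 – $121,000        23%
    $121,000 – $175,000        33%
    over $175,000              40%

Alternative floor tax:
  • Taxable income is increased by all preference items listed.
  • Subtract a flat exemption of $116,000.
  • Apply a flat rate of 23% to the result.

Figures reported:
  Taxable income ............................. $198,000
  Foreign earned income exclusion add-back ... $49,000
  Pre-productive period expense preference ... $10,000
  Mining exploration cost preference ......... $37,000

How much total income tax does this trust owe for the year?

$47,920

Standard income tax:
  $77,000 × 14% = $10,780
  $44,000 × 23% = $10,120
  $54,000 × 33% = $17,820
  $23,000 × 40% = $9,200
  → $47,920

Alternative floor tax:
  Adjusted income: $198,000 + $49,000 + $10,000 + $37,000 = $294,000
  Less exemption $116,000 → base $178,000
  $178,000 × 23% = $40,940

$47,920 > $40,940, so the standard income tax governs.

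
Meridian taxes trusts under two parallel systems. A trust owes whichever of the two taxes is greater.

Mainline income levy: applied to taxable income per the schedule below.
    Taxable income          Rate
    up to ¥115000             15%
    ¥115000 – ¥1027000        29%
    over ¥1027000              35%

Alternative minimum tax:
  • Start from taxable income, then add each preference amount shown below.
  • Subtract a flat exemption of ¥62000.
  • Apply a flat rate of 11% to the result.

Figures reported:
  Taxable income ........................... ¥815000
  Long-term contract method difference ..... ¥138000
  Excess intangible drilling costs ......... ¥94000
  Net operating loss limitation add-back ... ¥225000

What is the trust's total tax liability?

¥220250

Mainline income levy:
  ¥115000 × 15% = ¥17250
  ¥700000 × 29% = ¥203000
  → ¥220250

Alternative minimum tax:
  Adjusted income: ¥815000 + ¥138000 + ¥94000 + ¥225000 = ¥1272000
  Less exemption ¥62000 → base ¥1210000
  ¥1210000 × 11% = ¥133100

¥220250 > ¥133100, so the mainline income levy governs.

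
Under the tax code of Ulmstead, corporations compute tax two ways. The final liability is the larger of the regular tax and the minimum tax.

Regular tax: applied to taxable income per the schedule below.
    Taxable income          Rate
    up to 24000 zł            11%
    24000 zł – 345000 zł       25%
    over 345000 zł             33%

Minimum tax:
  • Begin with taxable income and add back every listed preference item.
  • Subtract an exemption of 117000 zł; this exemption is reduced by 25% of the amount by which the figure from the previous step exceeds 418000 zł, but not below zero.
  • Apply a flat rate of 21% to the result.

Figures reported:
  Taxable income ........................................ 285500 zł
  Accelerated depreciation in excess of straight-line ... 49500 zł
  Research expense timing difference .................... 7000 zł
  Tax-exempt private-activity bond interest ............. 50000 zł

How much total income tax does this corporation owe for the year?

68015 zł

Regular tax:
  24000 zł × 11% = 2640 zł
  261500 zł × 25% = 65375 zł
  → 68015 zł

Minimum tax:
  Adjusted income: 285500 zł + 49500 zł + 7000 zł + 50000 zł = 392000 zł
  Exemption: 392000 zł ≤ 418000 zł, so full 117000 zł applies
  Base: 392000 zł − 117000 zł = 275000 zł
  275000 zł × 21% = 57750 zł

68015 zł > 57750 zł, so the regular tax governs.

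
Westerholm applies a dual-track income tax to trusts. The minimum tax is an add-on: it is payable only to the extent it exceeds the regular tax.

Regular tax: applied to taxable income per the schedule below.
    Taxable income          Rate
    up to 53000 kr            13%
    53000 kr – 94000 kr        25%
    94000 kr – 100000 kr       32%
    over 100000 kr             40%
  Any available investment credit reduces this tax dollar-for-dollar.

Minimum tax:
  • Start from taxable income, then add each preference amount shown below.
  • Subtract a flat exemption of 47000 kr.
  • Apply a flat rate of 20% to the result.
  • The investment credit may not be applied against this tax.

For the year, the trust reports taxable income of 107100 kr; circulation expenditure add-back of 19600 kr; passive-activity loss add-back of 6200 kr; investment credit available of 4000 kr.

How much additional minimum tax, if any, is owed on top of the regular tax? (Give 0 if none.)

Minimum tax:
  Adjusted income: 107100 kr + 19600 kr + 6200 kr = 132900 kr
  Less exemption 47000 kr → base 85900 kr
  85900 kr × 20% = 17180 kr

Regular tax:
  53000 kr × 13% = 6890 kr
  41000 kr × 25% = 10250 kr
  6000 kr × 32% = 1920 kr
  7100 kr × 40% = 2840 kr
  → 21900 kr
  Less investment credit 4000 kr → 17900 kr

17180 kr ≤ 17900 kr, so no add-on is due.

0 kr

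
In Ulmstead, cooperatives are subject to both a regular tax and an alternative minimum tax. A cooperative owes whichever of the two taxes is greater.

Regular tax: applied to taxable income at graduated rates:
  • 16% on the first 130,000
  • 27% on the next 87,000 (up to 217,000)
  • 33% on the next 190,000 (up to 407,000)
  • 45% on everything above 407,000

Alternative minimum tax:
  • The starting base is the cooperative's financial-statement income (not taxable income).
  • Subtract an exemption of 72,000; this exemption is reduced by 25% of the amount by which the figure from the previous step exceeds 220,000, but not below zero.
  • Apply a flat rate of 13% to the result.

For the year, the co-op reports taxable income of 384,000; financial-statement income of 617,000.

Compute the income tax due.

Regular tax:
  130,000 × 16% = 20,800
  87,000 × 27% = 23,490
  167,000 × 33% = 55,110
  → 99,400

Alternative minimum tax:
  Base (financial-statement income): 617,000
  Exemption: 25% × (617,000 − 220,000) = 99,250 ≥ 72,000, so the exemption is fully phased out
  Base: 617,000 − 0 = 617,000
  617,000 × 13% = 80,210

99,400 > 80,210, so the regular tax governs.

99,400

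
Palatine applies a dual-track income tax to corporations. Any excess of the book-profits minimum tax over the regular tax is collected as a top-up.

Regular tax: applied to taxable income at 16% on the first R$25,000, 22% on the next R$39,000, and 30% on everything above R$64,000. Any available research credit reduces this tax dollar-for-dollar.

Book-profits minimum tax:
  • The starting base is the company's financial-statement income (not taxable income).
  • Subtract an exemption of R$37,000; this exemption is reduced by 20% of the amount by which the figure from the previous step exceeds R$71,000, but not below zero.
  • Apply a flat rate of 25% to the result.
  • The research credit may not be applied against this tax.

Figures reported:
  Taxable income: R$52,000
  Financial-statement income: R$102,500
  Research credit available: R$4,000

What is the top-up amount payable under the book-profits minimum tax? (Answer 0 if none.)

R$12,010

Regular tax:
  R$25,000 × 16% = R$4,000
  R$27,000 × 22% = R$5,940
  → R$9,940
  Less research credit R$4,000 → R$5,940

Book-profits minimum tax:
  Base (financial-statement income): R$102,500
  Exemption: R$37,000 − 20% × (R$102,500 − R$71,000) = R$37,000 − R$6,300 = R$30,700
  Base: R$102,500 − R$30,700 = R$71,800
  R$71,800 × 25% = R$17,950

Excess of book-profits minimum tax over regular tax: R$17,950 − R$5,940 = R$12,010.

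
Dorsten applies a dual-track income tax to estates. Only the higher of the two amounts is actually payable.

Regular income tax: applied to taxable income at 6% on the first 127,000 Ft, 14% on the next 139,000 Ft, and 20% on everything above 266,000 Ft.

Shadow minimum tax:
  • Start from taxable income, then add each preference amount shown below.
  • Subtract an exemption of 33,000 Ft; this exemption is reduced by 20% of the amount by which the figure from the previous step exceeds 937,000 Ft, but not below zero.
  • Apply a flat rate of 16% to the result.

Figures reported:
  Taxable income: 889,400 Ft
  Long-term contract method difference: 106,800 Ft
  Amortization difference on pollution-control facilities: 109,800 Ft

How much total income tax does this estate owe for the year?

176,960 Ft

Shadow minimum tax:
  Adjusted income: 889,400 Ft + 106,800 Ft + 109,800 Ft = 1,106,000 Ft
  Exemption: 20% × (1,106,000 Ft − 937,000 Ft) = 33,800 Ft ≥ 33,000 Ft, so the exemption is fully phased out
  Base: 1,106,000 Ft − 0 Ft = 1,106,000 Ft
  1,106,000 Ft × 16% = 176,960 Ft

Regular income tax:
  127,000 Ft × 6% = 7,620 Ft
  139,000 Ft × 14% = 19,460 Ft
  623,400 Ft × 20% = 124,680 Ft
  → 151,760 Ft

176,960 Ft > 151,760 Ft, so the shadow minimum tax is the binding amount.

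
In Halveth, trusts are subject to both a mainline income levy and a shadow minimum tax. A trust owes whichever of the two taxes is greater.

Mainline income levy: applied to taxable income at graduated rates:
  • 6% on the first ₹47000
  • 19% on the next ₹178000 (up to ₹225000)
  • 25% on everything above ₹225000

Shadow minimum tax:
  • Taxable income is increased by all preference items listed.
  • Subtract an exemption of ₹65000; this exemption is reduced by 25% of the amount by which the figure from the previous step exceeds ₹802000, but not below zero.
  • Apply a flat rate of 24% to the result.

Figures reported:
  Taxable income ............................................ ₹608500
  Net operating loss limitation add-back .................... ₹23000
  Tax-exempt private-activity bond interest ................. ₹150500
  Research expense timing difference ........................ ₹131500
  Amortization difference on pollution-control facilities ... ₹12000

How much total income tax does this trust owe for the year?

₹213930

Shadow minimum tax:
  Adjusted income: ₹608500 + ₹23000 + ₹150500 + ₹131500 + ₹12000 = ₹925500
  Exemption: ₹65000 − 25% × (₹925500 − ₹802000) = ₹65000 − ₹30875 = ₹34125
  Base: ₹925500 − ₹34125 = ₹891375
  ₹891375 × 24% = ₹213930

Mainline income levy:
  ₹47000 × 6% = ₹2820
  ₹178000 × 19% = ₹33820
  ₹383500 × 25% = ₹95875
  → ₹132515

₹213930 > ₹132515, so the shadow minimum tax is the binding amount.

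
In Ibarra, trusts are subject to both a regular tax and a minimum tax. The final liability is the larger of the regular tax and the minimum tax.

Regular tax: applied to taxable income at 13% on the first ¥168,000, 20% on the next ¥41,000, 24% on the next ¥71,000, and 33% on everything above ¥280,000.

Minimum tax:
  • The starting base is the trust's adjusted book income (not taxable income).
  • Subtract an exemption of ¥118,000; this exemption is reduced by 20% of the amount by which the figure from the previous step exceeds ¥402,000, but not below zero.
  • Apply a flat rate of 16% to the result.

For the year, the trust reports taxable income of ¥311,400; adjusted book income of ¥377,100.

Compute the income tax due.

Regular tax:
  ¥168,000 × 13% = ¥21,840
  ¥41,000 × 20% = ¥8,200
  ¥71,000 × 24% = ¥17,040
  ¥31,400 × 33% = ¥10,362
  → ¥57,442

Minimum tax:
  Base (adjusted book income): ¥377,100
  Exemption: ¥377,100 ≤ ¥402,000, so full ¥118,000 applies
  Base: ¥377,100 − ¥118,000 = ¥259,100
  ¥259,100 × 16% = ¥41,456

¥57,442 > ¥41,456, so the regular tax governs.

¥57,442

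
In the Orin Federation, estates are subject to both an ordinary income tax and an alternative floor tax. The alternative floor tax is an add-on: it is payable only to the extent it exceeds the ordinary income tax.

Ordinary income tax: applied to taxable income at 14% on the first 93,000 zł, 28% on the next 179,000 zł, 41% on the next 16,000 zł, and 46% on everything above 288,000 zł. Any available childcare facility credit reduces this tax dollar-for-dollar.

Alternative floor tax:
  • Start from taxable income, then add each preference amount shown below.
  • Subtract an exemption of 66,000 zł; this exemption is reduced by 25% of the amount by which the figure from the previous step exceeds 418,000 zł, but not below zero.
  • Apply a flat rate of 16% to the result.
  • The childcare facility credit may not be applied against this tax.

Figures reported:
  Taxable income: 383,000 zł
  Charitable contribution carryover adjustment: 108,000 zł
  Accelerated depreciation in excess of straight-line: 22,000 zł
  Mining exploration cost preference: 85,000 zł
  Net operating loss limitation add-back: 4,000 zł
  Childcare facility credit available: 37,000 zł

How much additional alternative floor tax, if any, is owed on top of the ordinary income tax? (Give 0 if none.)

Alternative floor tax:
  Adjusted income: 383,000 zł + 108,000 zł + 22,000 zł + 85,000 zł + 4,000 zł = 602,000 zł
  Exemption: 66,000 zł − 25% × (602,000 zł − 418,000 zł) = 66,000 zł − 46,000 zł = 20,000 zł
  Base: 602,000 zł − 20,000 zł = 582,000 zł
  582,000 zł × 16% = 93,120 zł

Ordinary income tax:
  93,000 zł × 14% = 13,020 zł
  179,000 zł × 28% = 50,120 zł
  16,000 zł × 41% = 6,560 zł
  95,000 zł × 46% = 43,700 zł
  → 113,400 zł
  Less childcare facility credit 37,000 zł → 76,400 zł

Excess of alternative floor tax over ordinary income tax: 93,120 zł − 76,400 zł = 16,720 zł.

16,720 zł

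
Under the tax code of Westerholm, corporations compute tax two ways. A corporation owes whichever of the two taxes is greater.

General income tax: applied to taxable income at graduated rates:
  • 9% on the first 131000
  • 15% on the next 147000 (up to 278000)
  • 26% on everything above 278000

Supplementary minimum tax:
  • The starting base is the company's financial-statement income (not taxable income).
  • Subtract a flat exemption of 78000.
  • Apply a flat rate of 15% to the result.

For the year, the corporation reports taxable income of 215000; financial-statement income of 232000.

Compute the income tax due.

24390

General income tax:
  131000 × 9% = 11790
  84000 × 15% = 12600
  → 24390

Supplementary minimum tax:
  Base (financial-statement income): 232000
  Less exemption 78000 → base 154000
  154000 × 15% = 23100

24390 > 23100, so the general income tax governs.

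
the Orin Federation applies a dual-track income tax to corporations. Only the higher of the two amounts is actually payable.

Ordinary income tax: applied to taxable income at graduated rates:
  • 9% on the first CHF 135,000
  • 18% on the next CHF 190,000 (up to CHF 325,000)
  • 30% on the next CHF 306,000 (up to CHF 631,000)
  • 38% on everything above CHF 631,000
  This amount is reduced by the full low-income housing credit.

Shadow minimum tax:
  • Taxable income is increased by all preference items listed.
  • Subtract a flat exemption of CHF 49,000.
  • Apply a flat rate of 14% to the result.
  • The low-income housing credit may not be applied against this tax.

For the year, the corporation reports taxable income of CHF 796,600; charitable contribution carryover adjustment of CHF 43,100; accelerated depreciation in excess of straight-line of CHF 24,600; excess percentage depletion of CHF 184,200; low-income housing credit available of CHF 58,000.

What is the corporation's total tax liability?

CHF 143,078

Ordinary income tax:
  CHF 135,000 × 9% = CHF 12,150
  CHF 190,000 × 18% = CHF 34,200
  CHF 306,000 × 30% = CHF 91,800
  CHF 165,600 × 38% = CHF 62,928
  → CHF 201,078
  Less low-income housing credit CHF 58,000 → CHF 143,078

Shadow minimum tax:
  Adjusted income: CHF 796,600 + CHF 43,100 + CHF 24,600 + CHF 184,200 = CHF 1,048,500
  Less exemption CHF 49,000 → base CHF 999,500
  CHF 999,500 × 14% = CHF 139,930

CHF 143,078 > CHF 139,930, so the ordinary income tax governs.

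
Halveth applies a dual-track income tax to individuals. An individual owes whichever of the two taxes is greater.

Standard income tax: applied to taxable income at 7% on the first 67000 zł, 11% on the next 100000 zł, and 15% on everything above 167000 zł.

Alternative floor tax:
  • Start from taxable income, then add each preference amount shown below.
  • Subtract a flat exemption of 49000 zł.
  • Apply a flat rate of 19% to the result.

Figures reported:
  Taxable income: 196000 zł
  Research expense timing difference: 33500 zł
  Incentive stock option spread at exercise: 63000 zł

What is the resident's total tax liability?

46265 zł

Standard income tax:
  67000 zł × 7% = 4690 zł
  100000 zł × 11% = 11000 zł
  29000 zł × 15% = 4350 zł
  → 20040 zł

Alternative floor tax:
  Adjusted income: 196000 zł + 33500 zł + 63000 zł = 292500 zł
  Less exemption 49000 zł → base 243500 zł
  243500 zł × 19% = 46265 zł

46265 zł > 20040 zł, so the alternative floor tax is the binding amount.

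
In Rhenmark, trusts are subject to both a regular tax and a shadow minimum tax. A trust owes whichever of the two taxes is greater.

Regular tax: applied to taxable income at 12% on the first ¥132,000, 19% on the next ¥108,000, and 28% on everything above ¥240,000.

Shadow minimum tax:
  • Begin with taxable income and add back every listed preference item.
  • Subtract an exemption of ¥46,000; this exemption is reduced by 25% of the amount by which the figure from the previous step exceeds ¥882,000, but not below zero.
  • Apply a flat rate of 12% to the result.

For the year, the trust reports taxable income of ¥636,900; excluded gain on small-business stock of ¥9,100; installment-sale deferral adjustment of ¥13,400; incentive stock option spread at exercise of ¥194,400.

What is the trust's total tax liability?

Regular tax:
  ¥132,000 × 12% = ¥15,840
  ¥108,000 × 19% = ¥20,520
  ¥396,900 × 28% = ¥111,132
  → ¥147,492

Shadow minimum tax:
  Adjusted income: ¥636,900 + ¥9,100 + ¥13,400 + ¥194,400 = ¥853,800
  Exemption: ¥853,800 ≤ ¥882,000, so full ¥46,000 applies
  Base: ¥853,800 − ¥46,000 = ¥807,800
  ¥807,800 × 12% = ¥96,936

¥147,492 > ¥96,936, so the regular tax governs.

¥147,492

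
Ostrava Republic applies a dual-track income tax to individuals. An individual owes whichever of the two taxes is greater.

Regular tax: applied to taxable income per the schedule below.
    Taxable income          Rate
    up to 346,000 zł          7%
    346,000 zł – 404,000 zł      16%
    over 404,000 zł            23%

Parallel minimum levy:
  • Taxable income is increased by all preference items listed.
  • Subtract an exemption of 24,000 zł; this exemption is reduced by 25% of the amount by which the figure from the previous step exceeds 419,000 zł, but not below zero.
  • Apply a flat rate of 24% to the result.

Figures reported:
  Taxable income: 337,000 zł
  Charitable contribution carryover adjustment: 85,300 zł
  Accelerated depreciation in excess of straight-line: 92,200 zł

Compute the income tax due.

123,450 zł

Parallel minimum levy:
  Adjusted income: 337,000 zł + 85,300 zł + 92,200 zł = 514,500 zł
  Exemption: 24,000 zł − 25% × (514,500 zł − 419,000 zł) = 24,000 zł − 23,875 zł = 125 zł
  Base: 514,500 zł − 125 zł = 514,375 zł
  514,375 zł × 24% = 123,450 zł

Regular tax:
  337,000 zł × 7% = 23,590 zł

123,450 zł > 23,590 zł, so the parallel minimum levy is the binding amount.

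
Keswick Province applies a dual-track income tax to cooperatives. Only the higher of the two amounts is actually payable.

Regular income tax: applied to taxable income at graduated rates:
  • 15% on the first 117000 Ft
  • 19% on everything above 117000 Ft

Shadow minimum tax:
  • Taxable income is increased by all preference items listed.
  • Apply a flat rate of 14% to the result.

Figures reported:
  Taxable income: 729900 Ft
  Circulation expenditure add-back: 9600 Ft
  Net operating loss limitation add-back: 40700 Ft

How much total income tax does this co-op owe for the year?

134001 Ft

Shadow minimum tax:
  Adjusted income: 729900 Ft + 9600 Ft + 40700 Ft = 780200 Ft
  780200 Ft × 14% = 109228 Ft

Regular income tax:
  117000 Ft × 15% = 17550 Ft
  612900 Ft × 19% = 116451 Ft
  → 134001 Ft

134001 Ft > 109228 Ft, so the regular income tax governs.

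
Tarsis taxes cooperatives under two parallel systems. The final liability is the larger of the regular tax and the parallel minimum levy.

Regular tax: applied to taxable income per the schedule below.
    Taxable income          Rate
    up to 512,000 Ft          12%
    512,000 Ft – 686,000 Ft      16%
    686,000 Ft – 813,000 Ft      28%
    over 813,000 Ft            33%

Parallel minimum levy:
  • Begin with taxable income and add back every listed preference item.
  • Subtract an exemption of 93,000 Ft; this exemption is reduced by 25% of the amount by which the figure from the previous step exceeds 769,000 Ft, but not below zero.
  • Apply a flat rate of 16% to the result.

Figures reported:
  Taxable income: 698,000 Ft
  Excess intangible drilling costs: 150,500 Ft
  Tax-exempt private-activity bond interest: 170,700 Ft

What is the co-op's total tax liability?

Parallel minimum levy:
  Adjusted income: 698,000 Ft + 150,500 Ft + 170,700 Ft = 1,019,200 Ft
  Exemption: 93,000 Ft − 25% × (1,019,200 Ft − 769,000 Ft) = 93,000 Ft − 62,550 Ft = 30,450 Ft
  Base: 1,019,200 Ft − 30,450 Ft = 988,750 Ft
  988,750 Ft × 16% = 158,200 Ft

Regular tax:
  512,000 Ft × 12% = 61,440 Ft
  174,000 Ft × 16% = 27,840 Ft
  12,000 Ft × 28% = 3,360 Ft
  → 92,640 Ft

158,200 Ft > 92,640 Ft, so the parallel minimum levy is the binding amount.

158,200 Ft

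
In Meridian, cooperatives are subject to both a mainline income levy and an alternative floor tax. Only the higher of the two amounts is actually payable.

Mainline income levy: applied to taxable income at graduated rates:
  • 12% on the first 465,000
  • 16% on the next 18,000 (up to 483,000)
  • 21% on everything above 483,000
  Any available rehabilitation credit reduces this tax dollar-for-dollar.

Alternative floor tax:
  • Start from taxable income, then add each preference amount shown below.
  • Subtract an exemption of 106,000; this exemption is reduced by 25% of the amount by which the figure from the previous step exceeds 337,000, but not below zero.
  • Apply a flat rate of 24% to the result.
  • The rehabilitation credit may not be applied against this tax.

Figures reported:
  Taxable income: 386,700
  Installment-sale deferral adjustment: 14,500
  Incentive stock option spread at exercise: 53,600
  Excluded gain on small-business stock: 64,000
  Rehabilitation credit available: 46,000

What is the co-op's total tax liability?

Mainline income levy:
  386,700 × 12% = 46,404
  Less rehabilitation credit 46,000 → 404

Alternative floor tax:
  Adjusted income: 386,700 + 14,500 + 53,600 + 64,000 = 518,800
  Exemption: 106,000 − 25% × (518,800 − 337,000) = 106,000 − 45,450 = 60,550
  Base: 518,800 − 60,550 = 458,250
  458,250 × 24% = 109,980

109,980 > 404, so the alternative floor tax is the binding amount.

109,980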